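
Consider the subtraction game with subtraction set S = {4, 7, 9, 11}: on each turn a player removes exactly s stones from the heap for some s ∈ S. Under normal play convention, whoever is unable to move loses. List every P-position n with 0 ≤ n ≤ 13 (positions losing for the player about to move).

0, 1, 2, 3

G(0) = 0
G(1) = mex{} = 0
G(2) = mex{} = 0
G(3) = mex{} = 0
G(4) = mex{0} = 1
G(5) = mex{0} = 1
G(6) = mex{0} = 1
G(7) = mex{0,0} = 1
G(8) = mex{1,0} = 2
G(9) = mex{1,0,0} = 2
G(10) = mex{1,0,0} = 2
G(11) = mex{1,1,0,0} = 2
G(12) = mex{2,1,0,0} = 3
G(13) = mex{2,1,1,0} = 3
P-positions are exactly the n with G(n) = 0.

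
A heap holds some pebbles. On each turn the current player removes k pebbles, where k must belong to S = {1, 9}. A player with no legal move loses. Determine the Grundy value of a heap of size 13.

G(0) = 0
G(1) = mex{0} = 1
G(2) = mex{1} = 0
G(3) = mex{0} = 1
G(4) = mex{1} = 0
G(5) = mex{0} = 1
G(6) = mex{1} = 0
G(7) = mex{0} = 1
G(8) = mex{1} = 0
G(9) = mex{0,0} = 1
G(10) = mex{1,1} = 0
G(11) = mex{0,0} = 1
G(12) = mex{1,1} = 0
G(13) = mex{0,0} = 1

1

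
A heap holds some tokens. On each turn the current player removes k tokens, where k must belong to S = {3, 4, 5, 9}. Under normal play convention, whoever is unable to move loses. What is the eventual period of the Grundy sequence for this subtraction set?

14

G(0) = 0
G(1) = mex{} = 0
G(2) = mex{} = 0
G(3) = mex{0} = 1
G(4) = mex{0,0} = 1
G(5) = mex{0,0,0} = 1
G(6) = mex{1,0,0} = 2
G(7) = mex{1,1,0} = 2
G(8) = mex{1,1,1} = 0
G(9) = mex{2,1,1,0} = 3
G(10) = mex{2,2,1,0} = 3
G(11) = mex{0,2,2,0} = 1
G(12) = mex{3,0,2,1} = 4
G(13) = mex{3,3,0,1} = 2
G(14) = mex{1,3,3,1} = 0
G(15) = mex{4,1,3,2} = 0
G(16) = mex{2,4,1,2} = 0
G(17) = mex{0,2,4,0} = 1
G(18) = mex{0,0,2,3} = 1
G(19) = mex{0,0,0,3} = 1
G(20) = mex{1,0,0,1} = 2
G(21) = mex{1,1,0,4} = 2
G(22) = mex{1,1,1,2} = 0
G(23) = mex{2,1,1,0} = 3
G(24) = mex{2,2,1,0} = 3
G(25) = mex{0,2,2,0} = 1
G(26) = mex{3,0,2,1} = 4
G(27) = mex{3,3,0,1} = 2
G(28) = mex{1,3,3,1} = 0
G(29) = mex{4,1,3,2} = 0
G(n+14) = G(n) holds for n = 0,…,8 (a full window of length max(S) = 9), so the sequence is purely periodic with period 14.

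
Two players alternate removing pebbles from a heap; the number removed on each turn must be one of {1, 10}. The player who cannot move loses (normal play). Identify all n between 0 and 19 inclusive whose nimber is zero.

0, 2, 4, 6, 8, 11, 13, 15, 17, 19

n :  0  1  2  3  4  5  6  7  8  9 10 11 12 13 14 15 16 17 18 19
G :  0  1  0  1  0  1  0  1  0  1  2  0  1  0  1  0  1  0  1  0
P-positions are exactly the n with G(n) = 0.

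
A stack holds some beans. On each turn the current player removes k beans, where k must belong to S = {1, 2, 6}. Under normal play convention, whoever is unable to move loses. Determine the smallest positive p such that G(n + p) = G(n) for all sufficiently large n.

G(0) = 0
G(1) = mex{0} = 1
G(2) = mex{1,0} = 2
G(3) = mex{2,1} = 0
G(4) = mex{0,2} = 1
G(5) = mex{1,0} = 2
G(6) = mex{2,1,0} = 3
G(7) = mex{3,2,1} = 0
G(8) = mex{0,3,2} = 1
G(9) = mex{1,0,0} = 2
G(10) = mex{2,1,1} = 0
G(11) = mex{0,2,2} = 1
G(12) = mex{1,0,3} = 2
G(13) = mex{2,1,0} = 3
G(14) = mex{3,2,1} = 0
G(15) = mex{0,3,2} = 1
G(n+7) = G(n) holds for n = 0,…,5 (a full window of length max(S) = 6), so the sequence is purely periodic with period 7.

7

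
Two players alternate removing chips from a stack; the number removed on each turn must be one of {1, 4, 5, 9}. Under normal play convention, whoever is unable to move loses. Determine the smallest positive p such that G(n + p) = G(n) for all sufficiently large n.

8

n :  0  1  2  3  4  5  6  7  8  9 10 11 12 13 14 15 16 17 18
G :  0  1  0  1  2  3  2  3  0  1  0  1  2  3  2  3  0  1  0
G(n+8) = G(n) holds for n = 0,…,8 (a full window of length max(S) = 9), so the sequence is purely periodic with period 8.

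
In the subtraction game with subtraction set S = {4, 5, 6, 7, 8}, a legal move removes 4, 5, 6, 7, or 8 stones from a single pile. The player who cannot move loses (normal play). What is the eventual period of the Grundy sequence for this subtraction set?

12

G(0) = 0
G(1) = mex{} = 0
G(2) = mex{} = 0
G(3) = mex{} = 0
G(4) = mex{0} = 1
G(5) = mex{0,0} = 1
G(6) = mex{0,0,0} = 1
G(7) = mex{0,0,0,0} = 1
G(8) = mex{1,0,0,0,0} = 2
G(9) = mex{1,1,0,0,0} = 2
G(10) = mex{1,1,1,0,0} = 2
G(11) = mex{1,1,1,1,0} = 2
G(12) = mex{2,1,1,1,1} = 0
G(13) = mex{2,2,1,1,1} = 0
G(14) = mex{2,2,2,1,1} = 0
G(15) = mex{2,2,2,2,1} = 0
G(16) = mex{0,2,2,2,2} = 1
G(17) = mex{0,0,2,2,2} = 1
G(18) = mex{0,0,0,2,2} = 1
G(19) = mex{0,0,0,0,2} = 1
G(20) = mex{1,0,0,0,0} = 2
G(21) = mex{1,1,0,0,0} = 2
G(22) = mex{1,1,1,0,0} = 2
G(23) = mex{1,1,1,1,0} = 2
G(24) = mex{2,1,1,1,1} = 0
G(25) = mex{2,2,1,1,1} = 0
G(n+12) = G(n) holds for n = 0,…,7 (a full window of length max(S) = 8), so the sequence is purely periodic with period 12.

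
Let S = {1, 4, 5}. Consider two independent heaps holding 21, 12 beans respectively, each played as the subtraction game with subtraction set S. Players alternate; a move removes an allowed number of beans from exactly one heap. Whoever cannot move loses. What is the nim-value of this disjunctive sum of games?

1

All heaps use S = {1, 4, 5}:
G(0) = 0
G(1) = mex{0} = 1
G(2) = mex{1} = 0
G(3) = mex{0} = 1
G(4) = mex{1,0} = 2
G(5) = mex{2,1,0} = 3
G(6) = mex{3,0,1} = 2
G(7) = mex{2,1,0} = 3
G(8) = mex{3,2,1} = 0
G(9) = mex{0,3,2} = 1
G(10) = mex{1,2,3} = 0
G(11) = mex{0,3,2} = 1
G(12) = mex{1,0,3} = 2
G(13) = mex{2,1,0} = 3
G(14) = mex{3,0,1} = 2
G(15) = mex{2,1,0} = 3
G(16) = mex{3,2,1} = 0
G(17) = mex{0,3,2} = 1
G(18) = mex{1,2,3} = 0
G(19) = mex{0,3,2} = 1
G(20) = mex{1,0,3} = 2
G(21) = mex{2,1,0} = 3
Heap A: G(21) = 3.
Heap B: G(12) = 2.
Combined Grundy value = 3 ⊕ 2 = 1.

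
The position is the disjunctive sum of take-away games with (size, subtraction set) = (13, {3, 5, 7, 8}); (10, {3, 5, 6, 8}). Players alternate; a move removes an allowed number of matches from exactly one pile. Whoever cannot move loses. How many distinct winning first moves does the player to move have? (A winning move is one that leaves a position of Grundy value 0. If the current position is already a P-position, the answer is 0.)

Pile A, S = {3, 5, 7, 8}:
G(0) = 0
G(1) = mex{} = 0
G(2) = mex{} = 0
G(3) = mex{0} = 1
G(4) = mex{0} = 1
G(5) = mex{0,0} = 1
G(6) = mex{1,0} = 2
G(7) = mex{1,0,0} = 2
G(8) = mex{1,1,0,0} = 2
G(9) = mex{2,1,0,0} = 3
G(10) = mex{2,1,1,0} = 3
G(11) = mex{2,2,1,1} = 0
G(12) = mex{3,2,1,1} = 0
G(13) = mex{3,2,2,1} = 0
G_A(13) = 0.
Pile B, S = {3, 5, 6, 8}:
n :  0  1  2  3  4  5  6  7  8  9 10
G :  0  0  0  1  1  1  2  2  2  3  3
G_B(10) = 3.
Combined Grundy value = 0 ⊕ 3 = 3.
A winning move leaves total XOR = 0, i.e. changes one component's Grundy value g to g ⊕ X where X is the current total.
Pile A: need g' = 0⊕3 = 3. Options: 13−3→G=3, 13−5→G=2, 13−7→G=2, 13−8→G=1. Hits: 1.
Pile B: need g' = 3⊕3 = 0. Options: 10−3→G=2, 10−5→G=1, 10−6→G=1, 10−8→G=0. Hits: 1.

2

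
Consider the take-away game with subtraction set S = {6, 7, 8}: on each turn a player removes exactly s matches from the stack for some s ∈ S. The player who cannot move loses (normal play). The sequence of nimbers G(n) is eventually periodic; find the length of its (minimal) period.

n :  0  1  2  3  4  5  6  7  8  9 10 11 12 13 14 15 16 17 18 19 20 21 22 23 24 25 26 27 28 29
G :  0  0  0  0  0  0  1  1  1  1  1  1  2  2  0  0  0  0  0  0  1  1  1  1  1  1  2  2  0  0
G(n+14) = G(n) holds for n = 0,…,7 (a full window of length max(S) = 8), so the sequence is purely periodic with period 14.

14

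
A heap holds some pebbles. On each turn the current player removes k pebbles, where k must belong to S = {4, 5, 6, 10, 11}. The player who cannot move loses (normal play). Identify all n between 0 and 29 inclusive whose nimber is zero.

0, 1, 2, 3, 15, 16, 17, 18

n :  0  1  2  3  4  5  6  7  8  9 10 11 12 13 14 15 16 17 18 19 20 21 22 23 24 25 26 27 28 29
G :  0  0  0  0  1  1  1  1  2  2  2  2  3  3  3  0  0  0  0  1  1  1  1  2  2  2  2  3  3  3
P-positions are exactly the n with G(n) = 0.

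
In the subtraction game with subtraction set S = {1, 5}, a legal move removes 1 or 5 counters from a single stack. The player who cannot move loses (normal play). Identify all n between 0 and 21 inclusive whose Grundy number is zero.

n :  0  1  2  3  4  5  6  7  8  9 10 11 12 13 14 15 16 17 18 19 20 21
G :  0  1  0  1  0  1  0  1  0  1  0  1  0  1  0  1  0  1  0  1  0  1
P-positions are exactly the n with G(n) = 0.

0, 2, 4, 6, 8, 10, 12, 14, 16, 18, 20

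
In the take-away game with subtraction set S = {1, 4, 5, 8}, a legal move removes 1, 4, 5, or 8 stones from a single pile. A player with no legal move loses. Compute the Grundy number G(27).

0

n :  0  1  2  3  4  5  6  7  8  9 10 11 12 13 14 15 16 17 18 19 20 21 22 23 24 25 26 27
G :  0  1  0  1  2  3  2  3  4  0  1  0  1  2  3  2  3  4  0  1  0  1  2  3  2  3  4  0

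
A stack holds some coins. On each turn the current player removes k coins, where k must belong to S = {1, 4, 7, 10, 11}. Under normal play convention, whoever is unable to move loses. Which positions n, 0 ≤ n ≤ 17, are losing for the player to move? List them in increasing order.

0, 2, 5, 8, 14, 17

n :  0  1  2  3  4  5  6  7  8  9 10 11 12 13 14 15 16 17
G :  0  1  0  1  2  0  1  2  0  1  2  3  2  3  0  1  3  0
P-positions are exactly the n with G(n) = 0.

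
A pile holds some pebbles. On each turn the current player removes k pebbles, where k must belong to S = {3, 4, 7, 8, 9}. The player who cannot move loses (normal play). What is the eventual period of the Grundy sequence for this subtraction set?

12

G(0) = 0
G(1) = mex{} = 0
G(2) = mex{} = 0
G(3) = mex{0} = 1
G(4) = mex{0,0} = 1
G(5) = mex{0,0} = 1
G(6) = mex{1,0} = 2
G(7) = mex{1,1,0} = 2
G(8) = mex{1,1,0,0} = 2
G(9) = mex{2,1,0,0,0} = 3
G(10) = mex{2,2,1,0,0} = 3
G(11) = mex{2,2,1,1,0} = 3
G(12) = mex{3,2,1,1,1} = 0
G(13) = mex{3,3,2,1,1} = 0
G(14) = mex{3,3,2,2,1} = 0
G(15) = mex{0,3,2,2,2} = 1
G(16) = mex{0,0,3,2,2} = 1
G(17) = mex{0,0,3,3,2} = 1
G(18) = mex{1,0,3,3,3} = 2
G(19) = mex{1,1,0,3,3} = 2
G(20) = mex{1,1,0,0,3} = 2
G(21) = mex{2,1,0,0,0} = 3
G(22) = mex{2,2,1,0,0} = 3
G(23) = mex{2,2,1,1,0} = 3
G(24) = mex{3,2,1,1,1} = 0
G(25) = mex{3,3,2,1,1} = 0
G(n+12) = G(n) holds for n = 0,…,8 (a full window of length max(S) = 9), so the sequence is purely periodic with period 12.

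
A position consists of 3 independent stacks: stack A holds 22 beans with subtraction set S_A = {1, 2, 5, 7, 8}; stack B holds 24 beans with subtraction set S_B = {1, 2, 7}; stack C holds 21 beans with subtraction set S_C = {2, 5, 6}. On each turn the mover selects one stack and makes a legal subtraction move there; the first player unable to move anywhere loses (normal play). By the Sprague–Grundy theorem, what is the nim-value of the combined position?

0

Stack A, S = {1, 2, 5, 7, 8}:
n :  0  1  2  3  4  5  6  7  8  9 10 11 12 13 14 15 16 17 18 19 20 21 22
G :  0  1  2  0  1  2  0  1  2  0  1  2  0  1  2  0  1  2  0  1  2  0  1
G_A(22) = 1.
Stack B, S = {1, 2, 7}:
G(0) = 0
G(1) = mex{0} = 1
G(2) = mex{1,0} = 2
G(3) = mex{2,1} = 0
G(4) = mex{0,2} = 1
G(5) = mex{1,0} = 2
G(6) = mex{2,1} = 0
G(7) = mex{0,2,0} = 1
G(8) = mex{1,0,1} = 2
G(9) = mex{2,1,2} = 0
G(10) = mex{0,2,0} = 1
G(11) = mex{1,0,1} = 2
G(12) = mex{2,1,2} = 0
G(13) = mex{0,2,0} = 1
G(14) = mex{1,0,1} = 2
G(15) = mex{2,1,2} = 0
G(16) = mex{0,2,0} = 1
G(17) = mex{1,0,1} = 2
G(18) = mex{2,1,2} = 0
G(19) = mex{0,2,0} = 1
G(20) = mex{1,0,1} = 2
G(21) = mex{2,1,2} = 0
G(22) = mex{0,2,0} = 1
G(23) = mex{1,0,1} = 2
G(24) = mex{2,1,2} = 0
G_B(24) = 0.
Stack C, S = {2, 5, 6}:
G(0) = 0
G(1) = mex{} = 0
G(2) = mex{0} = 1
G(3) = mex{0} = 1
G(4) = mex{1} = 0
G(5) = mex{1,0} = 2
G(6) = mex{0,0,0} = 1
G(7) = mex{2,1,0} = 3
G(8) = mex{1,1,1} = 0
G(9) = mex{3,0,1} = 2
G(10) = mex{0,2,0} = 1
G(11) = mex{2,1,2} = 0
G(12) = mex{1,3,1} = 0
G(13) = mex{0,0,3} = 1
G(14) = mex{0,2,0} = 1
G(15) = mex{1,1,2} = 0
G(16) = mex{1,0,1} = 2
G(17) = mex{0,0,0} = 1
G(18) = mex{2,1,0} = 3
G(19) = mex{1,1,1} = 0
G(20) = mex{3,0,1} = 2
G(21) = mex{0,2,0} = 1
G_C(21) = 1.
Combined Grundy value = 1 ⊕ 0 ⊕ 1 = 0.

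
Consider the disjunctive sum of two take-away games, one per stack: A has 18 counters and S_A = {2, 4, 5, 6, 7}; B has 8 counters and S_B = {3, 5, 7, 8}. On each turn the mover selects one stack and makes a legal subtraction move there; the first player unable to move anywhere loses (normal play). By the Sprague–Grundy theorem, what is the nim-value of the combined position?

2

Stack A, S = {2, 4, 5, 6, 7}:
n :  0  1  2  3  4  5  6  7  8  9 10 11 12 13 14 15 16 17 18
G :  0  0  1  1  2  2  3  3  4  0  0  1  1  2  2  3  3  4  0
G_A(18) = 0.
Stack B, S = {3, 5, 7, 8}:
n : 0 1 2 3 4 5 6 7 8
G : 0 0 0 1 1 1 2 2 2
G_B(8) = 2.
Combined Grundy value = 0 ⊕ 2 = 2.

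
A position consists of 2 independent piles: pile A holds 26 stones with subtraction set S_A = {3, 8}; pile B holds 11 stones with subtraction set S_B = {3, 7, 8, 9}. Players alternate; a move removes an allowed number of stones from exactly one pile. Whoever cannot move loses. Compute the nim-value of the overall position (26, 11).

2

Pile A, S = {3, 8}:
G(0) = 0
G(1) = mex{} = 0
G(2) = mex{} = 0
G(3) = mex{0} = 1
G(4) = mex{0} = 1
G(5) = mex{0} = 1
G(6) = mex{1} = 0
G(7) = mex{1} = 0
G(8) = mex{1,0} = 2
G(9) = mex{0,0} = 1
G(10) = mex{0,0} = 1
G(11) = mex{2,1} = 0
G(12) = mex{1,1} = 0
G(13) = mex{1,1} = 0
G(14) = mex{0,0} = 1
G(15) = mex{0,0} = 1
G(16) = mex{0,2} = 1
G(17) = mex{1,1} = 0
G(18) = mex{1,1} = 0
G(19) = mex{1,0} = 2
G(20) = mex{0,0} = 1
G(21) = mex{0,0} = 1
G(22) = mex{2,1} = 0
G(23) = mex{1,1} = 0
G(24) = mex{1,1} = 0
G(25) = mex{0,0} = 1
G(26) = mex{0,0} = 1
G_A(26) = 1.
Pile B, S = {3, 7, 8, 9}:
n :  0  1  2  3  4  5  6  7  8  9 10 11
G :  0  0  0  1  1  1  0  2  2  1  3  3
G_B(11) = 3.
Combined Grundy value = 1 ⊕ 3 = 2.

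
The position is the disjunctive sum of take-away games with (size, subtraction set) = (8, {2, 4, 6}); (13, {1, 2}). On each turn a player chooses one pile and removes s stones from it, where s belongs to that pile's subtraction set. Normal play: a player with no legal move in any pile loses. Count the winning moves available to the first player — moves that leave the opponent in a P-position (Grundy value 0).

Pile A, S = {2, 4, 6}:
n : 0 1 2 3 4 5 6 7 8
G : 0 0 1 1 2 2 3 3 0
G_A(8) = 0.
Pile B, S = {1, 2}:
n :  0  1  2  3  4  5  6  7  8  9 10 11 12 13
G :  0  1  2  0  1  2  0  1  2  0  1  2  0  1
G_B(13) = 1.
Combined Grundy value = 0 ⊕ 1 = 1.
A winning move leaves total XOR = 0, i.e. changes one component's Grundy value g to g ⊕ X where X is the current total.
Pile A: need g' = 0⊕1 = 1. Options: 8−2→G=3, 8−4→G=2, 8−6→G=1. Hits: 1.
Pile B: need g' = 1⊕1 = 0. Options: 13−1→G=0, 13−2→G=2. Hits: 1.

2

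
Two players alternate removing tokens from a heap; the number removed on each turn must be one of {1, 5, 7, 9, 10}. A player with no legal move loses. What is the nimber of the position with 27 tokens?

G(0) = 0
G(1) = mex{0} = 1
G(2) = mex{1} = 0
G(3) = mex{0} = 1
G(4) = mex{1} = 0
G(5) = mex{0,0} = 1
G(6) = mex{1,1} = 0
G(7) = mex{0,0,0} = 1
G(8) = mex{1,1,1} = 0
G(9) = mex{0,0,0,0} = 1
G(10) = mex{1,1,1,1,0} = 2
G(11) = mex{2,0,0,0,1} = 3
G(12) = mex{3,1,1,1,0} = 2
G(13) = mex{2,0,0,0,1} = 3
G(14) = mex{3,1,1,1,0} = 2
G(15) = mex{2,2,0,0,1} = 3
G(16) = mex{3,3,1,1,0} = 2
G(17) = mex{2,2,2,0,1} = 3
G(18) = mex{3,3,3,1,0} = 2
G(19) = mex{2,2,2,2,1} = 0
G(20) = mex{0,3,3,3,2} = 1
G(21) = mex{1,2,2,2,3} = 0
G(22) = mex{0,3,3,3,2} = 1
G(23) = mex{1,2,2,2,3} = 0
G(24) = mex{0,0,3,3,2} = 1
G(25) = mex{1,1,2,2,3} = 0
G(26) = mex{0,0,0,3,2} = 1
G(27) = mex{1,1,1,2,3} = 0

0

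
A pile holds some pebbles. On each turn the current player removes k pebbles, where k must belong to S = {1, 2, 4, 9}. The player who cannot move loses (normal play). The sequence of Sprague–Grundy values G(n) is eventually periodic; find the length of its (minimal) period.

11

n :  0  1  2  3  4  5  6  7  8  9 10 11 12 13 14 15 16 17 18 19 20 21 22 23
G :  0  1  2  0  1  2  0  1  2  3  4  0  1  2  0  1  2  0  1  2  3  4  0  1
G(n+11) = G(n) holds for n = 0,…,8 (a full window of length max(S) = 9), so the sequence is purely periodic with period 11.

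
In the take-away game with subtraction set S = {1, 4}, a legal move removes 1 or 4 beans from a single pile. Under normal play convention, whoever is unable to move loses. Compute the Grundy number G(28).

n :  0  1  2  3  4  5  6  7  8  9 10 11 12 13 14 15 16 17 18 19 20 21 22 23 24 25 26 27 28
G :  0  1  0  1  2  0  1  0  1  2  0  1  0  1  2  0  1  0  1  2  0  1  0  1  2  0  1  0  1

1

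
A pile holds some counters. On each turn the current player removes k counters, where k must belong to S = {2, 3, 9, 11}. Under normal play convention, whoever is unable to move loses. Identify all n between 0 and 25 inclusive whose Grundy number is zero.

0, 1, 5, 6, 13, 18, 19, 23

G(0) = 0
G(1) = mex{} = 0
G(2) = mex{0} = 1
G(3) = mex{0,0} = 1
G(4) = mex{1,0} = 2
G(5) = mex{1,1} = 0
G(6) = mex{2,1} = 0
G(7) = mex{0,2} = 1
G(8) = mex{0,0} = 1
G(9) = mex{1,0,0} = 2
G(10) = mex{1,1,0} = 2
G(11) = mex{2,1,1,0} = 3
G(12) = mex{2,2,1,0} = 3
G(13) = mex{3,2,2,1} = 0
G(14) = mex{3,3,0,1} = 2
G(15) = mex{0,3,0,2} = 1
G(16) = mex{2,0,1,0} = 3
G(17) = mex{1,2,1,0} = 3
G(18) = mex{3,1,2,1} = 0
G(19) = mex{3,3,2,1} = 0
G(20) = mex{0,3,3,2} = 1
G(21) = mex{0,0,3,2} = 1
G(22) = mex{1,0,0,3} = 2
G(23) = mex{1,1,2,3} = 0
G(24) = mex{2,1,1,0} = 3
G(25) = mex{0,2,3,2} = 1
P-positions are exactly the n with G(n) = 0.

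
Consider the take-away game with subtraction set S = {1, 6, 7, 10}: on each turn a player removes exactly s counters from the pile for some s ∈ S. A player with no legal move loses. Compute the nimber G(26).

0

n :  0  1  2  3  4  5  6  7  8  9 10 11 12 13 14 15 16 17 18 19 20 21 22 23 24 25 26
G :  0  1  0  1  0  1  2  3  2  3  2  3  4  0  1  0  1  0  1  2  3  2  3  2  3  4  0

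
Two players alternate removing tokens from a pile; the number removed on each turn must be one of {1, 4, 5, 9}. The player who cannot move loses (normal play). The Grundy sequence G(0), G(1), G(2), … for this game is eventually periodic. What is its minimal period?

n :  0  1  2  3  4  5  6  7  8  9 10 11 12 13 14 15 16 17 18
G :  0  1  0  1  2  3  2  3  0  1  0  1  2  3  2  3  0  1  0
G(n+8) = G(n) holds for n = 0,…,8 (a full window of length max(S) = 9), so the sequence is purely periodic with period 8.

8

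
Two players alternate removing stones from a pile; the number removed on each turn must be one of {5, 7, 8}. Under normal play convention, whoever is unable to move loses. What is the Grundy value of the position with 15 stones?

G(0) = 0
G(1) = mex{} = 0
G(2) = mex{} = 0
G(3) = mex{} = 0
G(4) = mex{} = 0
G(5) = mex{0} = 1
G(6) = mex{0} = 1
G(7) = mex{0,0} = 1
G(8) = mex{0,0,0} = 1
G(9) = mex{0,0,0} = 1
G(10) = mex{1,0,0} = 2
G(11) = mex{1,0,0} = 2
G(12) = mex{1,1,0} = 2
G(13) = mex{1,1,1} = 0
G(14) = mex{1,1,1} = 0
G(15) = mex{2,1,1} = 0

0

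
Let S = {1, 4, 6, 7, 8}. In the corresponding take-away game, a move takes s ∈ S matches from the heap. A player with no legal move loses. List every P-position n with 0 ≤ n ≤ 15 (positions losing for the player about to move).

0, 2, 5, 14

G(0) = 0
G(1) = mex{0} = 1
G(2) = mex{1} = 0
G(3) = mex{0} = 1
G(4) = mex{1,0} = 2
G(5) = mex{2,1} = 0
G(6) = mex{0,0,0} = 1
G(7) = mex{1,1,1,0} = 2
G(8) = mex{2,2,0,1,0} = 3
G(9) = mex{3,0,1,0,1} = 2
G(10) = mex{2,1,2,1,0} = 3
G(11) = mex{3,2,0,2,1} = 4
G(12) = mex{4,3,1,0,2} = 5
G(13) = mex{5,2,2,1,0} = 3
G(14) = mex{3,3,3,2,1} = 0
G(15) = mex{0,4,2,3,2} = 1
P-positions are exactly the n with G(n) = 0.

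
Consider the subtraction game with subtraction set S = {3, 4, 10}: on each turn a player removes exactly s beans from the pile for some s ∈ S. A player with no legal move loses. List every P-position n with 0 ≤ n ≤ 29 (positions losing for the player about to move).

0, 1, 2, 7, 8, 9, 14, 15, 16, 21, 22, 23, 28, 29

G(0) = 0
G(1) = mex{} = 0
G(2) = mex{} = 0
G(3) = mex{0} = 1
G(4) = mex{0,0} = 1
G(5) = mex{0,0} = 1
G(6) = mex{1,0} = 2
G(7) = mex{1,1} = 0
G(8) = mex{1,1} = 0
G(9) = mex{2,1} = 0
G(10) = mex{0,2,0} = 1
G(11) = mex{0,0,0} = 1
G(12) = mex{0,0,0} = 1
G(13) = mex{1,0,1} = 2
G(14) = mex{1,1,1} = 0
G(15) = mex{1,1,1} = 0
G(16) = mex{2,1,2} = 0
G(17) = mex{0,2,0} = 1
G(18) = mex{0,0,0} = 1
G(19) = mex{0,0,0} = 1
G(20) = mex{1,0,1} = 2
G(21) = mex{1,1,1} = 0
G(22) = mex{1,1,1} = 0
G(23) = mex{2,1,2} = 0
G(24) = mex{0,2,0} = 1
G(25) = mex{0,0,0} = 1
G(26) = mex{0,0,0} = 1
G(27) = mex{1,0,1} = 2
G(28) = mex{1,1,1} = 0
G(29) = mex{1,1,1} = 0
P-positions are exactly the n with G(n) = 0.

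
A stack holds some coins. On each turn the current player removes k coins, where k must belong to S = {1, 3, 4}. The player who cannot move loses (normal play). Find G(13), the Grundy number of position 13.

2

n :  0  1  2  3  4  5  6  7  8  9 10 11 12 13
G :  0  1  0  1  2  3  2  0  1  0  1  2  3  2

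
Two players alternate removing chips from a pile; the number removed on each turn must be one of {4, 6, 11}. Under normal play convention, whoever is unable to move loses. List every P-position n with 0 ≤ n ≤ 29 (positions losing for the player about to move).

0, 1, 2, 3, 10, 15, 17, 18, 20, 25, 27

G(0) = 0
G(1) = mex{} = 0
G(2) = mex{} = 0
G(3) = mex{} = 0
G(4) = mex{0} = 1
G(5) = mex{0} = 1
G(6) = mex{0,0} = 1
G(7) = mex{0,0} = 1
G(8) = mex{1,0} = 2
G(9) = mex{1,0} = 2
G(10) = mex{1,1} = 0
G(11) = mex{1,1,0} = 2
G(12) = mex{2,1,0} = 3
G(13) = mex{2,1,0} = 3
G(14) = mex{0,2,0} = 1
G(15) = mex{2,2,1} = 0
G(16) = mex{3,0,1} = 2
G(17) = mex{3,2,1} = 0
G(18) = mex{1,3,1} = 0
G(19) = mex{0,3,2} = 1
G(20) = mex{2,1,2} = 0
G(21) = mex{0,0,0} = 1
G(22) = mex{0,2,2} = 1
G(23) = mex{1,0,3} = 2
G(24) = mex{0,0,3} = 1
G(25) = mex{1,1,1} = 0
G(26) = mex{1,0,0} = 2
G(27) = mex{2,1,2} = 0
G(28) = mex{1,1,0} = 2
G(29) = mex{0,2,0} = 1
P-positions are exactly the n with G(n) = 0.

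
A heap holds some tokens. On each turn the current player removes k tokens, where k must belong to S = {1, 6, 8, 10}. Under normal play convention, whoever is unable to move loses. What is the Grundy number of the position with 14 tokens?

G(0) = 0
G(1) = mex{0} = 1
G(2) = mex{1} = 0
G(3) = mex{0} = 1
G(4) = mex{1} = 0
G(5) = mex{0} = 1
G(6) = mex{1,0} = 2
G(7) = mex{2,1} = 0
G(8) = mex{0,0,0} = 1
G(9) = mex{1,1,1} = 0
G(10) = mex{0,0,0,0} = 1
G(11) = mex{1,1,1,1} = 0
G(12) = mex{0,2,0,0} = 1
G(13) = mex{1,0,1,1} = 2
G(14) = mex{2,1,2,0} = 3

3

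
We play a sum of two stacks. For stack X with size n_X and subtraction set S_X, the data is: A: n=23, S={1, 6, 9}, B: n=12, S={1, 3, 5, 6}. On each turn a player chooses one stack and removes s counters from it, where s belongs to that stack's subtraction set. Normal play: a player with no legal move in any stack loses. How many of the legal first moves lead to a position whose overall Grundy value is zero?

0

Stack A, S = {1, 6, 9}:
n :  0  1  2  3  4  5  6  7  8  9 10 11 12 13 14 15 16 17 18 19 20 21 22 23
G :  0  1  0  1  0  1  2  0  1  2  3  2  0  1  0  1  2  0  1  0  1  2  0  1
G_A(23) = 1.
Stack B, S = {1, 3, 5, 6}:
n :  0  1  2  3  4  5  6  7  8  9 10 11 12
G :  0  1  0  1  0  1  2  3  2  3  2  0  1
G_B(12) = 1.
Combined Grundy value = 1 ⊕ 1 = 0.
A winning move leaves total XOR = 0, i.e. changes one component's Grundy value g to g ⊕ X where X is the current total.
Stack A: target g' = 1⊕0 = 1, but every legal move changes the Grundy value (mex property), so 0 moves.
Stack B: target g' = 1⊕0 = 1, but every legal move changes the Grundy value (mex property), so 0 moves.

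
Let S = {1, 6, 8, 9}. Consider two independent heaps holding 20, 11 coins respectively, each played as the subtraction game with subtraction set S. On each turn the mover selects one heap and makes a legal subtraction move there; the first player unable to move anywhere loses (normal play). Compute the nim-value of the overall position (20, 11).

All heaps use S = {1, 6, 8, 9}:
G(0) = 0
G(1) = mex{0} = 1
G(2) = mex{1} = 0
G(3) = mex{0} = 1
G(4) = mex{1} = 0
G(5) = mex{0} = 1
G(6) = mex{1,0} = 2
G(7) = mex{2,1} = 0
G(8) = mex{0,0,0} = 1
G(9) = mex{1,1,1,0} = 2
G(10) = mex{2,0,0,1} = 3
G(11) = mex{3,1,1,0} = 2
G(12) = mex{2,2,0,1} = 3
G(13) = mex{3,0,1,0} = 2
G(14) = mex{2,1,2,1} = 0
G(15) = mex{0,2,0,2} = 1
G(16) = mex{1,3,1,0} = 2
G(17) = mex{2,2,2,1} = 0
G(18) = mex{0,3,3,2} = 1
G(19) = mex{1,2,2,3} = 0
G(20) = mex{0,0,3,2} = 1
Heap A: G(20) = 1.
Heap B: G(11) = 2.
Combined Grundy value = 1 ⊕ 2 = 3.

3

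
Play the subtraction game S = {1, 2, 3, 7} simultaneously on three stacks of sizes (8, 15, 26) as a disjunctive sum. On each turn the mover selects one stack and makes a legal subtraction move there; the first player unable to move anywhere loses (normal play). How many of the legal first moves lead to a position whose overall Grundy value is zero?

5

All stacks use S = {1, 2, 3, 7}:
G(0) = 0
G(1) = mex{0} = 1
G(2) = mex{1,0} = 2
G(3) = mex{2,1,0} = 3
G(4) = mex{3,2,1} = 0
G(5) = mex{0,3,2} = 1
G(6) = mex{1,0,3} = 2
G(7) = mex{2,1,0,0} = 3
G(8) = mex{3,2,1,1} = 0
G(9) = mex{0,3,2,2} = 1
G(10) = mex{1,0,3,3} = 2
G(11) = mex{2,1,0,0} = 3
G(12) = mex{3,2,1,1} = 0
G(13) = mex{0,3,2,2} = 1
G(14) = mex{1,0,3,3} = 2
G(15) = mex{2,1,0,0} = 3
G(16) = mex{3,2,1,1} = 0
G(17) = mex{0,3,2,2} = 1
G(18) = mex{1,0,3,3} = 2
G(19) = mex{2,1,0,0} = 3
G(20) = mex{3,2,1,1} = 0
G(21) = mex{0,3,2,2} = 1
G(22) = mex{1,0,3,3} = 2
G(23) = mex{2,1,0,0} = 3
G(24) = mex{3,2,1,1} = 0
G(25) = mex{0,3,2,2} = 1
G(26) = mex{1,0,3,3} = 2
Stack A: G(8) = 0.
Stack B: G(15) = 3.
Stack C: G(26) = 2.
Combined Grundy value = 0 ⊕ 3 ⊕ 2 = 1.
A winning move leaves total XOR = 0, i.e. changes one component's Grundy value g to g ⊕ X where X is the current total.
Stack A: need g' = 0⊕1 = 1. Options: 8−1→G=3, 8−2→G=2, 8−3→G=1, 8−7→G=1. Hits: 2.
Stack B: need g' = 3⊕1 = 2. Options: 15−1→G=2, 15−2→G=1, 15−3→G=0, 15−7→G=0. Hits: 1.
Stack C: need g' = 2⊕1 = 3. Options: 26−1→G=1, 26−2→G=0, 26−3→G=3, 26−7→G=3. Hits: 2.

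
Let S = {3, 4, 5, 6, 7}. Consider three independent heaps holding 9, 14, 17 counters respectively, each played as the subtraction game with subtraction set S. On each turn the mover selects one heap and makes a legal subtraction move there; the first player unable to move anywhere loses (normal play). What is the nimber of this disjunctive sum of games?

0

All heaps use S = {3, 4, 5, 6, 7}:
G(0) = 0
G(1) = mex{} = 0
G(2) = mex{} = 0
G(3) = mex{0} = 1
G(4) = mex{0,0} = 1
G(5) = mex{0,0,0} = 1
G(6) = mex{1,0,0,0} = 2
G(7) = mex{1,1,0,0,0} = 2
G(8) = mex{1,1,1,0,0} = 2
G(9) = mex{2,1,1,1,0} = 3
G(10) = mex{2,2,1,1,1} = 0
G(11) = mex{2,2,2,1,1} = 0
G(12) = mex{3,2,2,2,1} = 0
G(13) = mex{0,3,2,2,2} = 1
G(14) = mex{0,0,3,2,2} = 1
G(15) = mex{0,0,0,3,2} = 1
G(16) = mex{1,0,0,0,3} = 2
G(17) = mex{1,1,0,0,0} = 2
Heap A: G(9) = 3.
Heap B: G(14) = 1.
Heap C: G(17) = 2.
Combined Grundy value = 3 ⊕ 1 ⊕ 2 = 0.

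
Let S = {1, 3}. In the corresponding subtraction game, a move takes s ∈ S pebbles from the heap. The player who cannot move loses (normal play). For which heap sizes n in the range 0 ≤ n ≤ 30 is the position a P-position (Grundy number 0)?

G(0) = 0
G(1) = mex{0} = 1
G(2) = mex{1} = 0
G(3) = mex{0,0} = 1
G(4) = mex{1,1} = 0
G(5) = mex{0,0} = 1
G(6) = mex{1,1} = 0
G(7) = mex{0,0} = 1
G(8) = mex{1,1} = 0
G(9) = mex{0,0} = 1
G(10) = mex{1,1} = 0
G(11) = mex{0,0} = 1
G(12) = mex{1,1} = 0
G(13) = mex{0,0} = 1
G(14) = mex{1,1} = 0
G(15) = mex{0,0} = 1
G(16) = mex{1,1} = 0
G(17) = mex{0,0} = 1
G(18) = mex{1,1} = 0
G(19) = mex{0,0} = 1
G(20) = mex{1,1} = 0
G(21) = mex{0,0} = 1
G(22) = mex{1,1} = 0
G(23) = mex{0,0} = 1
G(24) = mex{1,1} = 0
G(25) = mex{0,0} = 1
G(26) = mex{1,1} = 0
G(27) = mex{0,0} = 1
G(28) = mex{1,1} = 0
G(29) = mex{0,0} = 1
G(30) = mex{1,1} = 0
P-positions are exactly the n with G(n) = 0.

0, 2, 4, 6, 8, 10, 12, 14, 16, 18, 20, 22, 24, 26, 28, 30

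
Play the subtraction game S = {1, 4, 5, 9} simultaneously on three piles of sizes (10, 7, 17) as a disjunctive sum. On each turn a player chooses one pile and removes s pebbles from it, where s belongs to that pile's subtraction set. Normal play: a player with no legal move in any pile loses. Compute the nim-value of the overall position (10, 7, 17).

2

All piles use S = {1, 4, 5, 9}:
n :  0  1  2  3  4  5  6  7  8  9 10 11 12 13 14 15 16 17
G :  0  1  0  1  2  3  2  3  0  1  0  1  2  3  2  3  0  1
Pile A: G(10) = 0.
Pile B: G(7) = 3.
Pile C: G(17) = 1.
Combined Grundy value = 0 ⊕ 3 ⊕ 1 = 2.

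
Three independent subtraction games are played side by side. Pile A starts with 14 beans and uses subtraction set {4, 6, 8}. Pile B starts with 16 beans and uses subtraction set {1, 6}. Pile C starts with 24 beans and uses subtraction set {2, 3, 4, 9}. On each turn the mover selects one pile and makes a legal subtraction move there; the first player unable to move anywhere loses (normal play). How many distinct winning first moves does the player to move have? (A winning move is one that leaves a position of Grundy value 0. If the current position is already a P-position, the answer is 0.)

0

Pile A, S = {4, 6, 8}:
G(0) = 0
G(1) = mex{} = 0
G(2) = mex{} = 0
G(3) = mex{} = 0
G(4) = mex{0} = 1
G(5) = mex{0} = 1
G(6) = mex{0,0} = 1
G(7) = mex{0,0} = 1
G(8) = mex{1,0,0} = 2
G(9) = mex{1,0,0} = 2
G(10) = mex{1,1,0} = 2
G(11) = mex{1,1,0} = 2
G(12) = mex{2,1,1} = 0
G(13) = mex{2,1,1} = 0
G(14) = mex{2,2,1} = 0
G_A(14) = 0.
Pile B, S = {1, 6}:
G(0) = 0
G(1) = mex{0} = 1
G(2) = mex{1} = 0
G(3) = mex{0} = 1
G(4) = mex{1} = 0
G(5) = mex{0} = 1
G(6) = mex{1,0} = 2
G(7) = mex{2,1} = 0
G(8) = mex{0,0} = 1
G(9) = mex{1,1} = 0
G(10) = mex{0,0} = 1
G(11) = mex{1,1} = 0
G(12) = mex{0,2} = 1
G(13) = mex{1,0} = 2
G(14) = mex{2,1} = 0
G(15) = mex{0,0} = 1
G(16) = mex{1,1} = 0
G_B(16) = 0.
Pile C, S = {2, 3, 4, 9}:
n :  0  1  2  3  4  5  6  7  8  9 10 11 12 13 14 15 16 17 18 19 20 21 22 23 24
G :  0  0  1  1  2  2  0  0  1  1  2  2  0  0  1  1  2  2  0  0  1  1  2  2  0
G_C(24) = 0.
Combined Grundy value = 0 ⊕ 0 ⊕ 0 = 0.
A winning move leaves total XOR = 0, i.e. changes one component's Grundy value g to g ⊕ X where X is the current total.
Pile A: target g' = 0⊕0 = 0, but every legal move changes the Grundy value (mex property), so 0 moves.
Pile B: target g' = 0⊕0 = 0, but every legal move changes the Grundy value (mex property), so 0 moves.
Pile C: target g' = 0⊕0 = 0, but every legal move changes the Grundy value (mex property), so 0 moves.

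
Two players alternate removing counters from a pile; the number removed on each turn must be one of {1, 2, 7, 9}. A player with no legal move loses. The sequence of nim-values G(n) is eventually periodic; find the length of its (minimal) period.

G(0) = 0
G(1) = mex{0} = 1
G(2) = mex{1,0} = 2
G(3) = mex{2,1} = 0
G(4) = mex{0,2} = 1
G(5) = mex{1,0} = 2
G(6) = mex{2,1} = 0
G(7) = mex{0,2,0} = 1
G(8) = mex{1,0,1} = 2
G(9) = mex{2,1,2,0} = 3
G(10) = mex{3,2,0,1} = 4
G(11) = mex{4,3,1,2} = 0
G(12) = mex{0,4,2,0} = 1
G(13) = mex{1,0,0,1} = 2
G(14) = mex{2,1,1,2} = 0
G(15) = mex{0,2,2,0} = 1
G(16) = mex{1,0,3,1} = 2
G(17) = mex{2,1,4,2} = 0
G(18) = mex{0,2,0,3} = 1
G(19) = mex{1,0,1,4} = 2
G(20) = mex{2,1,2,0} = 3
G(21) = mex{3,2,0,1} = 4
G(22) = mex{4,3,1,2} = 0
G(23) = mex{0,4,2,0} = 1
G(n+11) = G(n) holds for n = 0,…,8 (a full window of length max(S) = 9), so the sequence is purely periodic with period 11.

11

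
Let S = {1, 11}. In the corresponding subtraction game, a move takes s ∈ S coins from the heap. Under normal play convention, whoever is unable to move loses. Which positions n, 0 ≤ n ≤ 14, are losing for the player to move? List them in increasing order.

0, 2, 4, 6, 8, 10, 12, 14

n :  0  1  2  3  4  5  6  7  8  9 10 11 12 13 14
G :  0  1  0  1  0  1  0  1  0  1  0  1  0  1  0
P-positions are exactly the n with G(n) = 0.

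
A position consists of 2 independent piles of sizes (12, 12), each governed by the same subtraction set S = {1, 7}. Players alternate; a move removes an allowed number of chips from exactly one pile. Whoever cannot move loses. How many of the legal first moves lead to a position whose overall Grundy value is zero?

All piles use S = {1, 7}:
n :  0  1  2  3  4  5  6  7  8  9 10 11 12
G :  0  1  0  1  0  1  0  1  0  1  0  1  0
Pile A: G(12) = 0.
Pile B: G(12) = 0.
Combined Grundy value = 0 ⊕ 0 = 0.
A winning move leaves total XOR = 0, i.e. changes one component's Grundy value g to g ⊕ X where X is the current total.
Pile A: target g' = 0⊕0 = 0, but every legal move changes the Grundy value (mex property), so 0 moves.
Pile B: target g' = 0⊕0 = 0, but every legal move changes the Grundy value (mex property), so 0 moves.

0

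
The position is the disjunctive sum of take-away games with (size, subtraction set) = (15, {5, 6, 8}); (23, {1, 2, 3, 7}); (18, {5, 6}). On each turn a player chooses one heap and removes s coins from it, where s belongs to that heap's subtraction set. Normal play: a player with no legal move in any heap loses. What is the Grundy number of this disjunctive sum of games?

2

Heap A, S = {5, 6, 8}:
G(0) = 0
G(1) = mex{} = 0
G(2) = mex{} = 0
G(3) = mex{} = 0
G(4) = mex{} = 0
G(5) = mex{0} = 1
G(6) = mex{0,0} = 1
G(7) = mex{0,0} = 1
G(8) = mex{0,0,0} = 1
G(9) = mex{0,0,0} = 1
G(10) = mex{1,0,0} = 2
G(11) = mex{1,1,0} = 2
G(12) = mex{1,1,0} = 2
G(13) = mex{1,1,1} = 0
G(14) = mex{1,1,1} = 0
G(15) = mex{2,1,1} = 0
G_A(15) = 0.
Heap B, S = {1, 2, 3, 7}:
G(0) = 0
G(1) = mex{0} = 1
G(2) = mex{1,0} = 2
G(3) = mex{2,1,0} = 3
G(4) = mex{3,2,1} = 0
G(5) = mex{0,3,2} = 1
G(6) = mex{1,0,3} = 2
G(7) = mex{2,1,0,0} = 3
G(8) = mex{3,2,1,1} = 0
G(9) = mex{0,3,2,2} = 1
G(10) = mex{1,0,3,3} = 2
G(11) = mex{2,1,0,0} = 3
G(12) = mex{3,2,1,1} = 0
G(13) = mex{0,3,2,2} = 1
G(14) = mex{1,0,3,3} = 2
G(15) = mex{2,1,0,0} = 3
G(16) = mex{3,2,1,1} = 0
G(17) = mex{0,3,2,2} = 1
G(18) = mex{1,0,3,3} = 2
G(19) = mex{2,1,0,0} = 3
G(20) = mex{3,2,1,1} = 0
G(21) = mex{0,3,2,2} = 1
G(22) = mex{1,0,3,3} = 2
G(23) = mex{2,1,0,0} = 3
G_B(23) = 3.
Heap C, S = {5, 6}:
n :  0  1  2  3  4  5  6  7  8  9 10 11 12 13 14 15 16 17 18
G :  0  0  0  0  0  1  1  1  1  1  2  0  0  0  0  0  1  1  1
G_C(18) = 1.
Combined Grundy value = 0 ⊕ 3 ⊕ 1 = 2.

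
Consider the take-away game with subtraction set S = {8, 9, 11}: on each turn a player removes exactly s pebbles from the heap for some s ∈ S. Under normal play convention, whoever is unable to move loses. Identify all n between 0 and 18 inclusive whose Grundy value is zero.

0, 1, 2, 3, 4, 5, 6, 7

n :  0  1  2  3  4  5  6  7  8  9 10 11 12 13 14 15 16 17 18
G :  0  0  0  0  0  0  0  0  1  1  1  1  1  1  1  1  2  2  2
P-positions are exactly the n with G(n) = 0.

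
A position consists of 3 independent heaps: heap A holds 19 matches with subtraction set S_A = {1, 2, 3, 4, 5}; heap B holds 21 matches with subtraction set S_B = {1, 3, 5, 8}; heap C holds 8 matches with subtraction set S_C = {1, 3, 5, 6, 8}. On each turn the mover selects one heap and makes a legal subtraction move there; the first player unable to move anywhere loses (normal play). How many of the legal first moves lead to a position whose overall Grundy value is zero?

Heap A, S = {1, 2, 3, 4, 5}:
G(0) = 0
G(1) = mex{0} = 1
G(2) = mex{1,0} = 2
G(3) = mex{2,1,0} = 3
G(4) = mex{3,2,1,0} = 4
G(5) = mex{4,3,2,1,0} = 5
G(6) = mex{5,4,3,2,1} = 0
G(7) = mex{0,5,4,3,2} = 1
G(8) = mex{1,0,5,4,3} = 2
G(9) = mex{2,1,0,5,4} = 3
G(10) = mex{3,2,1,0,5} = 4
G(11) = mex{4,3,2,1,0} = 5
G(12) = mex{5,4,3,2,1} = 0
G(13) = mex{0,5,4,3,2} = 1
G(14) = mex{1,0,5,4,3} = 2
G(15) = mex{2,1,0,5,4} = 3
G(16) = mex{3,2,1,0,5} = 4
G(17) = mex{4,3,2,1,0} = 5
G(18) = mex{5,4,3,2,1} = 0
G(19) = mex{0,5,4,3,2} = 1
G_A(19) = 1.
Heap B, S = {1, 3, 5, 8}:
n :  0  1  2  3  4  5  6  7  8  9 10 11 12 13 14 15 16 17 18 19 20 21
G :  0  1  0  1  0  1  0  1  2  3  2  3  2  0  1  0  1  0  1  0  1  2
G_B(21) = 2.
Heap C, S = {1, 3, 5, 6, 8}:
G(0) = 0
G(1) = mex{0} = 1
G(2) = mex{1} = 0
G(3) = mex{0,0} = 1
G(4) = mex{1,1} = 0
G(5) = mex{0,0,0} = 1
G(6) = mex{1,1,1,0} = 2
G(7) = mex{2,0,0,1} = 3
G(8) = mex{3,1,1,0,0} = 2
G_C(8) = 2.
Combined Grundy value = 1 ⊕ 2 ⊕ 2 = 1.
A winning move leaves total XOR = 0, i.e. changes one component's Grundy value g to g ⊕ X where X is the current total.
Heap A: need g' = 1⊕1 = 0. Options: 19−1→G=0, 19−2→G=5, 19−3→G=4, 19−4→G=3, 19−5→G=2. Hits: 1.
Heap B: need g' = 2⊕1 = 3. Options: 21−1→G=1, 21−3→G=1, 21−5→G=1, 21−8→G=0. Hits: 0.
Heap C: need g' = 2⊕1 = 3. Options: 8−1→G=3, 8−3→G=1, 8−5→G=1, 8−6→G=0, 8−8→G=0. Hits: 1.

2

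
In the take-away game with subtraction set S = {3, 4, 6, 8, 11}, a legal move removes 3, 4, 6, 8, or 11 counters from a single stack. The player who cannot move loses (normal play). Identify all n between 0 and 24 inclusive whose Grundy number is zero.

G(0) = 0
G(1) = mex{} = 0
G(2) = mex{} = 0
G(3) = mex{0} = 1
G(4) = mex{0,0} = 1
G(5) = mex{0,0} = 1
G(6) = mex{1,0,0} = 2
G(7) = mex{1,1,0} = 2
G(8) = mex{1,1,0,0} = 2
G(9) = mex{2,1,1,0} = 3
G(10) = mex{2,2,1,0} = 3
G(11) = mex{2,2,1,1,0} = 3
G(12) = mex{3,2,2,1,0} = 4
G(13) = mex{3,3,2,1,0} = 4
G(14) = mex{3,3,2,2,1} = 0
G(15) = mex{4,3,3,2,1} = 0
G(16) = mex{4,4,3,2,1} = 0
G(17) = mex{0,4,3,3,2} = 1
G(18) = mex{0,0,4,3,2} = 1
G(19) = mex{0,0,4,3,2} = 1
G(20) = mex{1,0,0,4,3} = 2
G(21) = mex{1,1,0,4,3} = 2
G(22) = mex{1,1,0,0,3} = 2
G(23) = mex{2,1,1,0,4} = 3
G(24) = mex{2,2,1,0,4} = 3
P-positions are exactly the n with G(n) = 0.

0, 1, 2, 14, 15, 16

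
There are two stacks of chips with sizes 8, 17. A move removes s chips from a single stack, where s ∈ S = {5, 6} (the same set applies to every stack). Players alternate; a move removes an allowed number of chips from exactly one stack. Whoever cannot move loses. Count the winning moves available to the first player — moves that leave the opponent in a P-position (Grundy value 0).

0

All stacks use S = {5, 6}:
G(0) = 0
G(1) = mex{} = 0
G(2) = mex{} = 0
G(3) = mex{} = 0
G(4) = mex{} = 0
G(5) = mex{0} = 1
G(6) = mex{0,0} = 1
G(7) = mex{0,0} = 1
G(8) = mex{0,0} = 1
G(9) = mex{0,0} = 1
G(10) = mex{1,0} = 2
G(11) = mex{1,1} = 0
G(12) = mex{1,1} = 0
G(13) = mex{1,1} = 0
G(14) = mex{1,1} = 0
G(15) = mex{2,1} = 0
G(16) = mex{0,2} = 1
G(17) = mex{0,0} = 1
Stack A: G(8) = 1.
Stack B: G(17) = 1.
Combined Grundy value = 1 ⊕ 1 = 0.
A winning move leaves total XOR = 0, i.e. changes one component's Grundy value g to g ⊕ X where X is the current total.
Stack A: target g' = 1⊕0 = 1, but every legal move changes the Grundy value (mex property), so 0 moves.
Stack B: target g' = 1⊕0 = 1, but every legal move changes the Grundy value (mex property), so 0 moves.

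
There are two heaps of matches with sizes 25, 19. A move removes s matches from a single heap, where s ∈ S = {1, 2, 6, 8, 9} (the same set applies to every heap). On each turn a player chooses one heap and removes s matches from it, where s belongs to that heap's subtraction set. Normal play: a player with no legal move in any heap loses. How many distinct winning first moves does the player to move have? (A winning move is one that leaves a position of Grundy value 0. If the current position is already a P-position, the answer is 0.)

5

All heaps use S = {1, 2, 6, 8, 9}:
n :  0  1  2  3  4  5  6  7  8  9 10 11 12 13 14 15 16 17 18 19 20 21 22 23 24 25
G :  0  1  2  0  1  2  3  0  1  2  0  1  2  3  0  1  2  0  1  2  3  0  1  2  0  1
Heap A: G(25) = 1.
Heap B: G(19) = 2.
Combined Grundy value = 1 ⊕ 2 = 3.
A winning move leaves total XOR = 0, i.e. changes one component's Grundy value g to g ⊕ X where X is the current total.
Heap A: need g' = 1⊕3 = 2. Options: 25−1→G=0, 25−2→G=2, 25−6→G=2, 25−8→G=0, 25−9→G=2. Hits: 3.
Heap B: need g' = 2⊕3 = 1. Options: 19−1→G=1, 19−2→G=0, 19−6→G=3, 19−8→G=1, 19−9→G=0. Hits: 2.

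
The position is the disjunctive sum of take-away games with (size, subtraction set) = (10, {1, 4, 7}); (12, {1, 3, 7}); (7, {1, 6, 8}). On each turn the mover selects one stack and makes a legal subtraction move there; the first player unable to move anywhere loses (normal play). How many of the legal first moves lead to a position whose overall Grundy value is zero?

0

Stack A, S = {1, 4, 7}:
G(0) = 0
G(1) = mex{0} = 1
G(2) = mex{1} = 0
G(3) = mex{0} = 1
G(4) = mex{1,0} = 2
G(5) = mex{2,1} = 0
G(6) = mex{0,0} = 1
G(7) = mex{1,1,0} = 2
G(8) = mex{2,2,1} = 0
G(9) = mex{0,0,0} = 1
G(10) = mex{1,1,1} = 0
G_A(10) = 0.
Stack B, S = {1, 3, 7}:
n :  0  1  2  3  4  5  6  7  8  9 10 11 12
G :  0  1  0  1  0  1  0  1  0  1  0  1  0
G_B(12) = 0.
Stack C, S = {1, 6, 8}:
G(0) = 0
G(1) = mex{0} = 1
G(2) = mex{1} = 0
G(3) = mex{0} = 1
G(4) = mex{1} = 0
G(5) = mex{0} = 1
G(6) = mex{1,0} = 2
G(7) = mex{2,1} = 0
G_C(7) = 0.
Combined Grundy value = 0 ⊕ 0 ⊕ 0 = 0.
A winning move leaves total XOR = 0, i.e. changes one component's Grundy value g to g ⊕ X where X is the current total.
Stack A: target g' = 0⊕0 = 0, but every legal move changes the Grundy value (mex property), so 0 moves.
Stack B: target g' = 0⊕0 = 0, but every legal move changes the Grundy value (mex property), so 0 moves.
Stack C: target g' = 0⊕0 = 0, but every legal move changes the Grundy value (mex property), so 0 moves.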